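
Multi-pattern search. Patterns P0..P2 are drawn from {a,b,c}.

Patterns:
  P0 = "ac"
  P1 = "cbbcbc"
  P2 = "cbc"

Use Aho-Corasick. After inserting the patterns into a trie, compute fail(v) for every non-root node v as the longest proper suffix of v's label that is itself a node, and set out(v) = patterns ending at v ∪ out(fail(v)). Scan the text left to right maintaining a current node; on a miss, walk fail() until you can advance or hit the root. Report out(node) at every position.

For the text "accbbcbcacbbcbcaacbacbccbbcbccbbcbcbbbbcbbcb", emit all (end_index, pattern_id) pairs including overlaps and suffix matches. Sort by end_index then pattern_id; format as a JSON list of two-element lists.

Build automaton:
Trie nodes:
  n0 'ε': a→1 c→3
  n1 'a': c→2
  n2 'ac': ·  [P0 ends]
  n3 'c': b→4
  n4 'cb': b→5 c→9
  n5 'cbb': c→6
  n6 'cbbc': b→7
  n7 'cbbcb': c→8
  n8 'cbbcbc': ·  [P1 ends]
  n9 'cbc': ·  [P2 ends]

BFS fail/out derivation:
  n1('a'): parent n0 fail=0; on 'a' 0 → fail=0;  out ∅∪∅=∅
  n3('c'): parent n0 fail=0; on 'c' 0 → fail=0;  out ∅∪∅=∅
  n2('ac'): parent n1 fail=0; on 'c' 0 → fail=3;  out {0}∪∅={0}
  n4('cb'): parent n3 fail=0; on 'b' 0 → fail=0;  out ∅∪∅=∅
  n5('cbb'): parent n4 fail=0; on 'b' 0 → fail=0;  out ∅∪∅=∅
  n9('cbc'): parent n4 fail=0; on 'c' 0 → fail=3;  out {2}∪∅={2}
  n6('cbbc'): parent n5 fail=0; on 'c' 0 → fail=3;  out ∅∪∅=∅
  n7('cbbcb'): parent n6 fail=3; on 'b' 3 → fail=4;  out ∅∪∅=∅
  n8('cbbcbc'): parent n7 fail=4; on 'c' 4 → fail=9;  out {1}∪{2}={1,2}

Run:
[0] read 'a'  n0⇒n1
[1] read 'c'  n1⇒n2  → match P0@[0:1]
[2] read 'c'  n2⇒n3 ·f
[3] read 'b'  n3⇒n4
[4] read 'b'  n4⇒n5
[5] read 'c'  n5⇒n6
[6] read 'b'  n6⇒n7
[7] read 'c'  n7⇒n8  → match P1@[2:7],P2@[5:7]
[8] read 'a'  n8⇒n1 ·f
[9] read 'c'  n1⇒n2  → match P0@[8:9]
[10] read 'b'  n2⇒n4 ·f
[11] read 'b'  n4⇒n5
[12] read 'c'  n5⇒n6
[13] read 'b'  n6⇒n7
[14] read 'c'  n7⇒n8  → match P1@[9:14],P2@[12:14]
[15] read 'a'  n8⇒n1 ·f
[16] read 'a'  n1⇒n1 ·f
[17] read 'c'  n1⇒n2  → match P0@[16:17]
[18] read 'b'  n2⇒n4 ·f
[19] read 'a'  n4⇒n1 ·f
[20] read 'c'  n1⇒n2  → match P0@[19:20]
[21] read 'b'  n2⇒n4 ·f
[22] read 'c'  n4⇒n9  → match P2@[20:22]
[23] read 'c'  n9⇒n3 ·f
[24] read 'b'  n3⇒n4
[25] read 'b'  n4⇒n5
[26] read 'c'  n5⇒n6
[27] read 'b'  n6⇒n7
[28] read 'c'  n7⇒n8  → match P1@[23:28],P2@[26:28]
[29] read 'c'  n8⇒n3 ·f
[30] read 'b'  n3⇒n4
[31] read 'b'  n4⇒n5
[32] read 'c'  n5⇒n6
[33] read 'b'  n6⇒n7
[34] read 'c'  n7⇒n8  → match P1@[29:34],P2@[32:34]
[35] read 'b'  n8⇒n4 ·f
[36] read 'b'  n4⇒n5
[37] read 'b'  n5⇒n0 ·f
[38] read 'b'  n0⇒n0
[39] read 'c'  n0⇒n3
[40] read 'b'  n3⇒n4
[41] read 'b'  n4⇒n5
[42] read 'c'  n5⇒n6
[43] read 'b'  n6⇒n7

All matches (sorted): [[1,0],[7,1],[7,2],[9,0],[14,1],[14,2],[17,0],[20,0],[22,2],[28,1],[28,2],[34,1],[34,2]]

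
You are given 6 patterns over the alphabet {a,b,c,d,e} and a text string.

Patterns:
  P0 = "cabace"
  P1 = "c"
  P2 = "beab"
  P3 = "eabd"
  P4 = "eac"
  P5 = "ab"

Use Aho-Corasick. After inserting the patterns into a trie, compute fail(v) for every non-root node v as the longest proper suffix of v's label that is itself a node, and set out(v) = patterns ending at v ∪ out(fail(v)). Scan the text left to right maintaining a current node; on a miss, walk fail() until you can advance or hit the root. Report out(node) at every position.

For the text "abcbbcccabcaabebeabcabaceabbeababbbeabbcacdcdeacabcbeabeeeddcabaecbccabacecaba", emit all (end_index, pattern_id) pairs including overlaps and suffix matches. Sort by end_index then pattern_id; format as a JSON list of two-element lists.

Build:
Trie nodes:
  n0 'ε': a→16 b→7 c→1 e→11
  n1 'c': a→2  ←P1
  n2 'ca': b→3
  n3 'cab': a→4
  n4 'caba': c→5
  n5 'cabac': e→6
  n6 'cabace': ·  ←P0
  n7 'b': e→8
  n8 'be': a→9
  n9 'bea': b→10
  n10 'beab': ·  ←P2
  n11 'e': a→12
  n12 'ea': b→13 c→15
  n13 'eab': d→14
  n14 'eabd': ·  ←P3
  n15 'eac': ·  ←P4
  n16 'a': b→17
  n17 'ab': ·  ←P5

Failure links (BFS by depth):
  n1('c'): parent n0 fail=0; on 'c' 0 → fail=0;  out {1}∪∅={1}
  n7('b'): parent n0 fail=0; on 'b' 0 → fail=0;  out ∅∪∅=∅
  n11('e'): parent n0 fail=0; on 'e' 0 → fail=0;  out ∅∪∅=∅
  n16('a'): parent n0 fail=0; on 'a' 0 → fail=0;  out ∅∪∅=∅
  n2('ca'): parent n1 fail=0; on 'a' 0 → fail=16;  out ∅∪∅=∅
  n8('be'): parent n7 fail=0; on 'e' 0 → fail=11;  out ∅∪∅=∅
  n12('ea'): parent n11 fail=0; on 'a' 0 → fail=16;  out ∅∪∅=∅
  n17('ab'): parent n16 fail=0; on 'b' 0 → fail=7;  out {5}∪∅={5}
  n3('cab'): parent n2 fail=16; on 'b' 16 → fail=17;  out ∅∪{5}={5}
  n9('bea'): parent n8 fail=11; on 'a' 11 → fail=12;  out ∅∪∅=∅
  n13('eab'): parent n12 fail=16; on 'b' 16 → fail=17;  out ∅∪{5}={5}
  n15('eac'): parent n12 fail=16; on 'c' 16→0 → fail=1;  out {4}∪{1}={1,4}
  n4('caba'): parent n3 fail=17; on 'a' 17→7→0 → fail=16;  out ∅∪∅=∅
  n10('beab'): parent n9 fail=12; on 'b' 12 → fail=13;  out {2}∪{5}={2,5}
  n14('eabd'): parent n13 fail=17; on 'd' 17→7→0 → fail=0;  out {3}∪∅={3}
  n5('cabac'): parent n4 fail=16; on 'c' 16→0 → fail=1;  out ∅∪{1}={1}
  n6('cabace'): parent n5 fail=1; on 'e' 1→0 → fail=11;  out {0}∪∅={0}

Run:
i=0 'a': node 0→16
i=1 'b': node 16→17  ** P5@[0:1]
i=2 'c': node 17→1 (fail-walked)  ** P1@[2:2]
i=3 'b': node 1→7 (fail-walked)
i=4 'b': node 7→7 (fail-walked)
i=5 'c': node 7→1 (fail-walked)  ** P1@[5:5]
i=6 'c': node 1→1 (fail-walked)  ** P1@[6:6]
i=7 'c': node 1→1 (fail-walked)  ** P1@[7:7]
i=8 'a': node 1→2
i=9 'b': node 2→3  ** P5@[8:9]
i=10 'c': node 3→1 (fail-walked)  ** P1@[10:10]
i=11 'a': node 1→2
i=12 'a': node 2→16 (fail-walked)
i=13 'b': node 16→17  ** P5@[12:13]
i=14 'e': node 17→8 (fail-walked)
i=15 'b': node 8→7 (fail-walked)
i=16 'e': node 7→8
i=17 'a': node 8→9
i=18 'b': node 9→10  ** P2@[15:18],P5@[17:18]
i=19 'c': node 10→1 (fail-walked)  ** P1@[19:19]
i=20 'a': node 1→2
i=21 'b': node 2→3  ** P5@[20:21]
i=22 'a': node 3→4
i=23 'c': node 4→5  ** P1@[23:23]
i=24 'e': node 5→6  ** P0@[19:24]
i=25 'a': node 6→12 (fail-walked)
i=26 'b': node 12→13  ** P5@[25:26]
i=27 'b': node 13→7 (fail-walked)
i=28 'e': node 7→8
i=29 'a': node 8→9
i=30 'b': node 9→10  ** P2@[27:30],P5@[29:30]
i=31 'a': node 10→16 (fail-walked)
i=32 'b': node 16→17  ** P5@[31:32]
i=33 'b': node 17→7 (fail-walked)
i=34 'b': node 7→7 (fail-walked)
i=35 'e': node 7→8
i=36 'a': node 8→9
i=37 'b': node 9→10  ** P2@[34:37],P5@[36:37]
i=38 'b': node 10→7 (fail-walked)
i=39 'c': node 7→1 (fail-walked)  ** P1@[39:39]
i=40 'a': node 1→2
i=41 'c': node 2→1 (fail-walked)  ** P1@[41:41]
i=42 'd': node 1→0 (fail-walked)
i=43 'c': node 0→1  ** P1@[43:43]
i=44 'd': node 1→0 (fail-walked)
i=45 'e': node 0→11
i=46 'a': node 11→12
i=47 'c': node 12→15  ** P1@[47:47],P4@[45:47]
i=48 'a': node 15→2 (fail-walked)
i=49 'b': node 2→3  ** P5@[48:49]
i=50 'c': node 3→1 (fail-walked)  ** P1@[50:50]
i=51 'b': node 1→7 (fail-walked)
i=52 'e': node 7→8
i=53 'a': node 8→9
i=54 'b': node 9→10  ** P2@[51:54],P5@[53:54]
i=55 'e': node 10→8 (fail-walked)
i=56 'e': node 8→11 (fail-walked)
i=57 'e': node 11→11 (fail-walked)
i=58 'd': node 11→0 (fail-walked)
i=59 'd': node 0→0
i=60 'c': node 0→1  ** P1@[60:60]
i=61 'a': node 1→2
i=62 'b': node 2→3  ** P5@[61:62]
i=63 'a': node 3→4
i=64 'e': node 4→11 (fail-walked)
i=65 'c': node 11→1 (fail-walked)  ** P1@[65:65]
i=66 'b': node 1→7 (fail-walked)
i=67 'c': node 7→1 (fail-walked)  ** P1@[67:67]
i=68 'c': node 1→1 (fail-walked)  ** P1@[68:68]
i=69 'a': node 1→2
i=70 'b': node 2→3  ** P5@[69:70]
i=71 'a': node 3→4
i=72 'c': node 4→5  ** P1@[72:72]
i=73 'e': node 5→6  ** P0@[68:73]
i=74 'c': node 6→1 (fail-walked)  ** P1@[74:74]
i=75 'a': node 1→2
i=76 'b': node 2→3  ** P5@[75:76]
i=77 'a': node 3→4

Result: [[1,5],[2,1],[5,1],[6,1],[7,1],[9,5],[10,1],[13,5],[18,2],[18,5],[19,1],[21,5],[23,1],[24,0],[26,5],[30,2],[30,5],[32,5],[37,2],[37,5],[39,1],[41,1],[43,1],[47,1],[47,4],[49,5],[50,1],[54,2],[54,5],[60,1],[62,5],[65,1],[67,1],[68,1],[70,5],[72,1],[73,0],[74,1],[76,5]]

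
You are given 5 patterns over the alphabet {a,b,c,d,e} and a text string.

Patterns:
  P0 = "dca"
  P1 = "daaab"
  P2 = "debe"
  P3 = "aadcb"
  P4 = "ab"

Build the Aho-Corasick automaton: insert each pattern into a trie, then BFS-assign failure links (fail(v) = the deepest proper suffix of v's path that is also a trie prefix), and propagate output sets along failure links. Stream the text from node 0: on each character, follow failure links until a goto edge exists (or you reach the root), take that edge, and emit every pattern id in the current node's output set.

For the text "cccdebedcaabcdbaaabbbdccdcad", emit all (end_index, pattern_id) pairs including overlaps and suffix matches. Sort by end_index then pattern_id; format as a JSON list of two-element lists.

Construct AC machine:
Trie (insert patterns):
  0='ε' goto a→11 d→1
  1='d' goto a→4 c→2 e→8
  2='dc' goto a→3
  3='dca' goto ·  ←P0
  4='da' goto a→5
  5='daa' goto a→6
  6='daaa' goto b→7
  7='daaab' goto ·  ←P1
  8='de' goto b→9
  9='deb' goto e→10
  10='debe' goto ·  ←P2
  11='a' goto a→12 b→16
  12='aa' goto d→13
  13='aad' goto c→14
  14='aadc' goto b→15
  15='aadcb' goto ·  ←P3
  16='ab' goto ·  ←P4

BFS fail/out derivation:
  fail(1) 'd': from fail(0)=0 chase 'd': 0 ⇒ 0;  out=∅∪out(0)=∅
  fail(11) 'a': from fail(0)=0 chase 'a': 0 ⇒ 0;  out=∅∪out(0)=∅
  fail(2) 'dc': from fail(1)=0 chase 'c': 0 ⇒ 0;  out=∅∪out(0)=∅
  fail(4) 'da': from fail(1)=0 chase 'a': 0 ⇒ 11;  out=∅∪out(11)=∅
  fail(8) 'de': from fail(1)=0 chase 'e': 0 ⇒ 0;  out=∅∪out(0)=∅
  fail(12) 'aa': from fail(11)=0 chase 'a': 0 ⇒ 11;  out=∅∪out(11)=∅
  fail(16) 'ab': from fail(11)=0 chase 'b': 0 ⇒ 0;  out={4}∪out(0)={4}
  fail(3) 'dca': from fail(2)=0 chase 'a': 0 ⇒ 11;  out={0}∪out(11)={0}
  fail(5) 'daa': from fail(4)=11 chase 'a': 11 ⇒ 12;  out=∅∪out(12)=∅
  fail(9) 'deb': from fail(8)=0 chase 'b': 0 ⇒ 0;  out=∅∪out(0)=∅
  fail(13) 'aad': from fail(12)=11 chase 'd': 11→0 ⇒ 1;  out=∅∪out(1)=∅
  fail(6) 'daaa': from fail(5)=12 chase 'a': 12→11 ⇒ 12;  out=∅∪out(12)=∅
  fail(10) 'debe': from fail(9)=0 chase 'e': 0 ⇒ 0;  out={2}∪out(0)={2}
  fail(14) 'aadc': from fail(13)=1 chase 'c': 1 ⇒ 2;  out=∅∪out(2)=∅
  fail(7) 'daaab': from fail(6)=12 chase 'b': 12→11 ⇒ 16;  out={1}∪out(16)={1,4}
  fail(15) 'aadcb': from fail(14)=2 chase 'b': 2→0 ⇒ 0;  out={3}∪out(0)={3}

Text stream:
[0] read 'c'  n0⇒n0
[1] read 'c'  n0⇒n0
[2] read 'c'  n0⇒n0
[3] read 'd'  n0⇒n1
[4] read 'e'  n1⇒n8
[5] read 'b'  n8⇒n9
[6] read 'e'  n9⇒n10  emit P2@[3:6]
[7] read 'd'  n10⇒n1 ·f
[8] read 'c'  n1⇒n2
[9] read 'a'  n2⇒n3  emit P0@[7:9]
[10] read 'a'  n3⇒n12 ·f
[11] read 'b'  n12⇒n16 ·f  emit P4@[10:11]
[12] read 'c'  n16⇒n0 ·f
[13] read 'd'  n0⇒n1
[14] read 'b'  n1⇒n0 ·f
[15] read 'a'  n0⇒n11
[16] read 'a'  n11⇒n12
[17] read 'a'  n12⇒n12 ·f
[18] read 'b'  n12⇒n16 ·f  emit P4@[17:18]
[19] read 'b'  n16⇒n0 ·f
[20] read 'b'  n0⇒n0
[21] read 'd'  n0⇒n1
[22] read 'c'  n1⇒n2
[23] read 'c'  n2⇒n0 ·f
[24] read 'd'  n0⇒n1
[25] read 'c'  n1⇒n2
[26] read 'a'  n2⇒n3  emit P0@[24:26]
[27] read 'd'  n3⇒n1 ·f

Result: [[6,2],[9,0],[11,4],[18,4],[26,0]]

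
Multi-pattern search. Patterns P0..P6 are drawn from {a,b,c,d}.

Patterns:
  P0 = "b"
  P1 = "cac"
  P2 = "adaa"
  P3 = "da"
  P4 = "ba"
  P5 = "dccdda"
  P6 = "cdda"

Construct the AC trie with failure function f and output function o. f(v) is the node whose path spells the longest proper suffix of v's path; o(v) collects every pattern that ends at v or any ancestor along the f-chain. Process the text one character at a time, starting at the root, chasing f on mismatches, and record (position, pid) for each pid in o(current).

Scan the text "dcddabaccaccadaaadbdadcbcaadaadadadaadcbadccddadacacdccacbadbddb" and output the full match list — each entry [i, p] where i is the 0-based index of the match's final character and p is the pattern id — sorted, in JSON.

Construct AC machine:
Trie (insert patterns):
  0='ε' goto a→5 b→1 c→2 d→9
  1='b' goto a→11  ←P0
  2='c' goto a→3 d→17
  3='ca' goto c→4
  4='cac' goto ·  ←P1
  5='a' goto d→6
  6='ad' goto a→7
  7='ada' goto a→8
  8='adaa' goto ·  ←P2
  9='d' goto a→10 c→12
  10='da' goto ·  ←P3
  11='ba' goto ·  ←P4
  12='dc' goto c→13
  13='dcc' goto d→14
  14='dccd' goto d→15
  15='dccdd' goto a→16
  16='dccdda' goto ·  ←P5
  17='cd' goto d→18
  18='cdd' goto a→19
  19='cdda' goto ·  ←P6

BFS fail/out derivation:
  fail(1) 'b': from fail(0)=0 chase 'b': 0 ⇒ 0;  out={0}∪out(0)={0}
  fail(2) 'c': from fail(0)=0 chase 'c': 0 ⇒ 0;  out=∅∪out(0)=∅
  fail(5) 'a': from fail(0)=0 chase 'a': 0 ⇒ 0;  out=∅∪out(0)=∅
  fail(9) 'd': from fail(0)=0 chase 'd': 0 ⇒ 0;  out=∅∪out(0)=∅
  fail(3) 'ca': from fail(2)=0 chase 'a': 0 ⇒ 5;  out=∅∪out(5)=∅
  fail(6) 'ad': from fail(5)=0 chase 'd': 0 ⇒ 9;  out=∅∪out(9)=∅
  fail(10) 'da': from fail(9)=0 chase 'a': 0 ⇒ 5;  out={3}∪out(5)={3}
  fail(11) 'ba': from fail(1)=0 chase 'a': 0 ⇒ 5;  out={4}∪out(5)={4}
  fail(12) 'dc': from fail(9)=0 chase 'c': 0 ⇒ 2;  out=∅∪out(2)=∅
  fail(17) 'cd': from fail(2)=0 chase 'd': 0 ⇒ 9;  out=∅∪out(9)=∅
  fail(4) 'cac': from fail(3)=5 chase 'c': 5→0 ⇒ 2;  out={1}∪out(2)={1}
  fail(7) 'ada': from fail(6)=9 chase 'a': 9 ⇒ 10;  out=∅∪out(10)={3}
  fail(13) 'dcc': from fail(12)=2 chase 'c': 2→0 ⇒ 2;  out=∅∪out(2)=∅
  fail(18) 'cdd': from fail(17)=9 chase 'd': 9→0 ⇒ 9;  out=∅∪out(9)=∅
  fail(8) 'adaa': from fail(7)=10 chase 'a': 10→5→0 ⇒ 5;  out={2}∪out(5)={2}
  fail(14) 'dccd': from fail(13)=2 chase 'd': 2 ⇒ 17;  out=∅∪out(17)=∅
  fail(19) 'cdda': from fail(18)=9 chase 'a': 9 ⇒ 10;  out={6}∪out(10)={3,6}
  fail(15) 'dccdd': from fail(14)=17 chase 'd': 17 ⇒ 18;  out=∅∪out(18)=∅
  fail(16) 'dccdda': from fail(15)=18 chase 'a': 18 ⇒ 19;  out={5}∪out(19)={3,5,6}

Scan:
i=0 'd': node 0→9
i=1 'c': node 9→12
i=2 'd': node 12→17 ·f
i=3 'd': node 17→18
i=4 'a': node 18→19  → match P3@[3:4],P6@[1:4]
i=5 'b': node 19→1 ·f  → match P0@[5:5]
i=6 'a': node 1→11  → match P4@[5:6]
i=7 'c': node 11→2 ·f
i=8 'c': node 2→2 ·f
i=9 'a': node 2→3
i=10 'c': node 3→4  → match P1@[8:10]
i=11 'c': node 4→2 ·f
i=12 'a': node 2→3
i=13 'd': node 3→6 ·f
i=14 'a': node 6→7  → match P3@[13:14]
i=15 'a': node 7→8  → match P2@[12:15]
i=16 'a': node 8→5 ·f
i=17 'd': node 5→6
i=18 'b': node 6→1 ·f  → match P0@[18:18]
i=19 'd': node 1→9 ·f
i=20 'a': node 9→10  → match P3@[19:20]
i=21 'd': node 10→6 ·f
i=22 'c': node 6→12 ·f
i=23 'b': node 12→1 ·f  → match P0@[23:23]
i=24 'c': node 1→2 ·f
i=25 'a': node 2→3
i=26 'a': node 3→5 ·f
i=27 'd': node 5→6
i=28 'a': node 6→7  → match P3@[27:28]
i=29 'a': node 7→8  → match P2@[26:29]
i=30 'd': node 8→6 ·f
i=31 'a': node 6→7  → match P3@[30:31]
i=32 'd': node 7→6 ·f
i=33 'a': node 6→7  → match P3@[32:33]
i=34 'd': node 7→6 ·f
i=35 'a': node 6→7  → match P3@[34:35]
i=36 'a': node 7→8  → match P2@[33:36]
i=37 'd': node 8→6 ·f
i=38 'c': node 6→12 ·f
i=39 'b': node 12→1 ·f  → match P0@[39:39]
i=40 'a': node 1→11  → match P4@[39:40]
i=41 'd': node 11→6 ·f
i=42 'c': node 6→12 ·f
i=43 'c': node 12→13
i=44 'd': node 13→14
i=45 'd': node 14→15
i=46 'a': node 15→16  → match P3@[45:46],P5@[41:46],P6@[43:46]
i=47 'd': node 16→6 ·f
i=48 'a': node 6→7  → match P3@[47:48]
i=49 'c': node 7→2 ·f
i=50 'a': node 2→3
i=51 'c': node 3→4  → match P1@[49:51]
i=52 'd': node 4→17 ·f
i=53 'c': node 17→12 ·f
i=54 'c': node 12→13
i=55 'a': node 13→3 ·f
i=56 'c': node 3→4  → match P1@[54:56]
i=57 'b': node 4→1 ·f  → match P0@[57:57]
i=58 'a': node 1→11  → match P4@[57:58]
i=59 'd': node 11→6 ·f
i=60 'b': node 6→1 ·f  → match P0@[60:60]
i=61 'd': node 1→9 ·f
i=62 'd': node 9→9 ·f
i=63 'b': node 9→1 ·f  → match P0@[63:63]

All matches (sorted): [[4,3],[4,6],[5,0],[6,4],[10,1],[14,3],[15,2],[18,0],[20,3],[23,0],[28,3],[29,2],[31,3],[33,3],[35,3],[36,2],[39,0],[40,4],[46,3],[46,5],[46,6],[48,3],[51,1],[56,1],[57,0],[58,4],[60,0],[63,0]]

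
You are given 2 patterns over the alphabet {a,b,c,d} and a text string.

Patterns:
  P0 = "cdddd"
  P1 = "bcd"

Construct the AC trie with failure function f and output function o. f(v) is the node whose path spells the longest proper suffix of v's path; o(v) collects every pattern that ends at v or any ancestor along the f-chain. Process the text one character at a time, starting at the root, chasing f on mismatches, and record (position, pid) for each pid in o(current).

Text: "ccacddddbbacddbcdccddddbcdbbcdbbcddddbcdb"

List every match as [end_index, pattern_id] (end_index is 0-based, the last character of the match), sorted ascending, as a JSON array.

Build:
Trie (insert patterns):
  n0 'ε': b→6 c→1
  n1 'c': d→2
  n2 'cd': d→3
  n3 'cdd': d→4
  n4 'cddd': d→5
  n5 'cdddd': ·  ←P0
  n6 'b': c→7
  n7 'bc': d→8
  n8 'bcd': ·  ←P1

Failure links (BFS by depth):
  n1('c'): parent n0 fail=0; on 'c' 0 → fail=0;  out ∅∪∅=∅
  n6('b'): parent n0 fail=0; on 'b' 0 → fail=0;  out ∅∪∅=∅
  n2('cd'): parent n1 fail=0; on 'd' 0 → fail=0;  out ∅∪∅=∅
  n7('bc'): parent n6 fail=0; on 'c' 0 → fail=1;  out ∅∪∅=∅
  n3('cdd'): parent n2 fail=0; on 'd' 0 → fail=0;  out ∅∪∅=∅
  n8('bcd'): parent n7 fail=1; on 'd' 1 → fail=2;  out {1}∪∅={1}
  n4('cddd'): parent n3 fail=0; on 'd' 0 → fail=0;  out ∅∪∅=∅
  n5('cdddd'): parent n4 fail=0; on 'd' 0 → fail=0;  out {0}∪∅={0}

Run:
i=0 'c': node 0→1
i=1 'c': node 1→1 ·f
i=2 'a': node 1→0 ·f
i=3 'c': node 0→1
i=4 'd': node 1→2
i=5 'd': node 2→3
i=6 'd': node 3→4
i=7 'd': node 4→5  emit P0@[3:7]
i=8 'b': node 5→6 ·f
i=9 'b': node 6→6 ·f
i=10 'a': node 6→0 ·f
i=11 'c': node 0→1
i=12 'd': node 1→2
i=13 'd': node 2→3
i=14 'b': node 3→6 ·f
i=15 'c': node 6→7
i=16 'd': node 7→8  emit P1@[14:16]
i=17 'c': node 8→1 ·f
i=18 'c': node 1→1 ·f
i=19 'd': node 1→2
i=20 'd': node 2→3
i=21 'd': node 3→4
i=22 'd': node 4→5  emit P0@[18:22]
i=23 'b': node 5→6 ·f
i=24 'c': node 6→7
i=25 'd': node 7→8  emit P1@[23:25]
i=26 'b': node 8→6 ·f
i=27 'b': node 6→6 ·f
i=28 'c': node 6→7
i=29 'd': node 7→8  emit P1@[27:29]
i=30 'b': node 8→6 ·f
i=31 'b': node 6→6 ·f
i=32 'c': node 6→7
i=33 'd': node 7→8  emit P1@[31:33]
i=34 'd': node 8→3 ·f
i=35 'd': node 3→4
i=36 'd': node 4→5  emit P0@[32:36]
i=37 'b': node 5→6 ·f
i=38 'c': node 6→7
i=39 'd': node 7→8  emit P1@[37:39]
i=40 'b': node 8→6 ·f

Result: [[7,0],[16,1],[22,0],[25,1],[29,1],[33,1],[36,0],[39,1]]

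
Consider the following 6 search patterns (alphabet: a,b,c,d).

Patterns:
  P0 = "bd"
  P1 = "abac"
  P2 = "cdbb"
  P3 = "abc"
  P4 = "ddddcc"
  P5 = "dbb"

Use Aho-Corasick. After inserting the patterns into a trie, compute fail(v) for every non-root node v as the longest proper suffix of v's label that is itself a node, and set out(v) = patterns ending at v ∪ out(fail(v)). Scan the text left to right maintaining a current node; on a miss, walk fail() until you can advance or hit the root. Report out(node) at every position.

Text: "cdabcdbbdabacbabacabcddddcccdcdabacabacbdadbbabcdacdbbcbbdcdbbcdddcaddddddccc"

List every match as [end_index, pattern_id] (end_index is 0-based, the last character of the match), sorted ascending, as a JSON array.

Build automaton:
Trie (insert patterns):
  n0 'ε': a→3 b→1 c→7 d→12
  n1 'b': d→2
  n2 'bd': ·  ←P0
  n3 'a': b→4
  n4 'ab': a→5 c→11
  n5 'aba': c→6
  n6 'abac': ·  ←P1
  n7 'c': d→8
  n8 'cd': b→9
  n9 'cdb': b→10
  n10 'cdbb': ·  ←P2
  n11 'abc': ·  ←P3
  n12 'd': b→18 d→13
  n13 'dd': d→14
  n14 'ddd': d→15
  n15 'dddd': c→16
  n16 'ddddc': c→17
  n17 'ddddcc': ·  ←P4
  n18 'db': b→19
  n19 'dbb': ·  ←P5

BFS fail/out derivation:
  n1('b'): parent n0 fail=0; on 'b' 0 → fail=0;  out ∅∪∅=∅
  n3('a'): parent n0 fail=0; on 'a' 0 → fail=0;  out ∅∪∅=∅
  n7('c'): parent n0 fail=0; on 'c' 0 → fail=0;  out ∅∪∅=∅
  n12('d'): parent n0 fail=0; on 'd' 0 → fail=0;  out ∅∪∅=∅
  n2('bd'): parent n1 fail=0; on 'd' 0 → fail=12;  out {0}∪∅={0}
  n4('ab'): parent n3 fail=0; on 'b' 0 → fail=1;  out ∅∪∅=∅
  n8('cd'): parent n7 fail=0; on 'd' 0 → fail=12;  out ∅∪∅=∅
  n13('dd'): parent n12 fail=0; on 'd' 0 → fail=12;  out ∅∪∅=∅
  n18('db'): parent n12 fail=0; on 'b' 0 → fail=1;  out ∅∪∅=∅
  n5('aba'): parent n4 fail=1; on 'a' 1→0 → fail=3;  out ∅∪∅=∅
  n9('cdb'): parent n8 fail=12; on 'b' 12 → fail=18;  out ∅∪∅=∅
  n11('abc'): parent n4 fail=1; on 'c' 1→0 → fail=7;  out {3}∪∅={3}
  n14('ddd'): parent n13 fail=12; on 'd' 12 → fail=13;  out ∅∪∅=∅
  n19('dbb'): parent n18 fail=1; on 'b' 1→0 → fail=1;  out {5}∪∅={5}
  n6('abac'): parent n5 fail=3; on 'c' 3→0 → fail=7;  out {1}∪∅={1}
  n10('cdbb'): parent n9 fail=18; on 'b' 18 → fail=19;  out {2}∪{5}={2,5}
  n15('dddd'): parent n14 fail=13; on 'd' 13 → fail=14;  out ∅∪∅=∅
  n16('ddddc'): parent n15 fail=14; on 'c' 14→13→12→0 → fail=7;  out ∅∪∅=∅
  n17('ddddcc'): parent n16 fail=7; on 'c' 7→0 → fail=7;  out {4}∪∅={4}

Scan:
[0] read 'c'  n0⇒n7
[1] read 'd'  n7⇒n8
[2] read 'a'  n8⇒n3 (via fail)
[3] read 'b'  n3⇒n4
[4] read 'c'  n4⇒n11  → match P3@[2:4]
[5] read 'd'  n11⇒n8 (via fail)
[6] read 'b'  n8⇒n9
[7] read 'b'  n9⇒n10  → match P2@[4:7],P5@[5:7]
[8] read 'd'  n10⇒n2 (via fail)  → match P0@[7:8]
[9] read 'a'  n2⇒n3 (via fail)
[10] read 'b'  n3⇒n4
[11] read 'a'  n4⇒n5
[12] read 'c'  n5⇒n6  → match P1@[9:12]
[13] read 'b'  n6⇒n1 (via fail)
[14] read 'a'  n1⇒n3 (via fail)
[15] read 'b'  n3⇒n4
[16] read 'a'  n4⇒n5
[17] read 'c'  n5⇒n6  → match P1@[14:17]
[18] read 'a'  n6⇒n3 (via fail)
[19] read 'b'  n3⇒n4
[20] read 'c'  n4⇒n11  → match P3@[18:20]
[21] read 'd'  n11⇒n8 (via fail)
[22] read 'd'  n8⇒n13 (via fail)
[23] read 'd'  n13⇒n14
[24] read 'd'  n14⇒n15
[25] read 'c'  n15⇒n16
[26] read 'c'  n16⇒n17  → match P4@[21:26]
[27] read 'c'  n17⇒n7 (via fail)
[28] read 'd'  n7⇒n8
[29] read 'c'  n8⇒n7 (via fail)
[30] read 'd'  n7⇒n8
[31] read 'a'  n8⇒n3 (via fail)
[32] read 'b'  n3⇒n4
[33] read 'a'  n4⇒n5
[34] read 'c'  n5⇒n6  → match P1@[31:34]
[35] read 'a'  n6⇒n3 (via fail)
[36] read 'b'  n3⇒n4
[37] read 'a'  n4⇒n5
[38] read 'c'  n5⇒n6  → match P1@[35:38]
[39] read 'b'  n6⇒n1 (via fail)
[40] read 'd'  n1⇒n2  → match P0@[39:40]
[41] read 'a'  n2⇒n3 (via fail)
[42] read 'd'  n3⇒n12 (via fail)
[43] read 'b'  n12⇒n18
[44] read 'b'  n18⇒n19  → match P5@[42:44]
[45] read 'a'  n19⇒n3 (via fail)
[46] read 'b'  n3⇒n4
[47] read 'c'  n4⇒n11  → match P3@[45:47]
[48] read 'd'  n11⇒n8 (via fail)
[49] read 'a'  n8⇒n3 (via fail)
[50] read 'c'  n3⇒n7 (via fail)
[51] read 'd'  n7⇒n8
[52] read 'b'  n8⇒n9
[53] read 'b'  n9⇒n10  → match P2@[50:53],P5@[51:53]
[54] read 'c'  n10⇒n7 (via fail)
[55] read 'b'  n7⇒n1 (via fail)
[56] read 'b'  n1⇒n1 (via fail)
[57] read 'd'  n1⇒n2  → match P0@[56:57]
[58] read 'c'  n2⇒n7 (via fail)
[59] read 'd'  n7⇒n8
[60] read 'b'  n8⇒n9
[61] read 'b'  n9⇒n10  → match P2@[58:61],P5@[59:61]
[62] read 'c'  n10⇒n7 (via fail)
[63] read 'd'  n7⇒n8
[64] read 'd'  n8⇒n13 (via fail)
[65] read 'd'  n13⇒n14
[66] read 'c'  n14⇒n7 (via fail)
[67] read 'a'  n7⇒n3 (via fail)
[68] read 'd'  n3⇒n12 (via fail)
[69] read 'd'  n12⇒n13
[70] read 'd'  n13⇒n14
[71] read 'd'  n14⇒n15
[72] read 'd'  n15⇒n15 (via fail)
[73] read 'd'  n15⇒n15 (via fail)
[74] read 'c'  n15⇒n16
[75] read 'c'  n16⇒n17  → match P4@[70:75]
[76] read 'c'  n17⇒n7 (via fail)

Matches: [[4,3],[7,2],[7,5],[8,0],[12,1],[17,1],[20,3],[26,4],[34,1],[38,1],[40,0],[44,5],[47,3],[53,2],[53,5],[57,0],[61,2],[61,5],[75,4]]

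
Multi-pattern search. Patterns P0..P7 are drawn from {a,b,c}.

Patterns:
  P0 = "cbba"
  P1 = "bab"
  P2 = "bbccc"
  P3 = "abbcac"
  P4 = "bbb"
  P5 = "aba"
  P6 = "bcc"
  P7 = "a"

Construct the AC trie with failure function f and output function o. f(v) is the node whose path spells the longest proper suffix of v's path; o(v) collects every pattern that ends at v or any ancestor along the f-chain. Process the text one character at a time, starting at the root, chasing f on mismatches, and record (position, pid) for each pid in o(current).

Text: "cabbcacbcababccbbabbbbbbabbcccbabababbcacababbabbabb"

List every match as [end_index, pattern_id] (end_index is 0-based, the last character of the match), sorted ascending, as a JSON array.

Construct AC machine:
Trie nodes:
  n0 'ε': a→12 b→5 c→1
  n1 'c': b→2
  n2 'cb': b→3
  n3 'cbb': a→4
  n4 'cbba': ·  ←P0
  n5 'b': a→6 b→8 c→20
  n6 'ba': b→7
  n7 'bab': ·  ←P1
  n8 'bb': b→18 c→9
  n9 'bbc': c→10
  n10 'bbcc': c→11
  n11 'bbccc': ·  ←P2
  n12 'a': b→13  ←P7
  n13 'ab': a→19 b→14
  n14 'abb': c→15
  n15 'abbc': a→16
  n16 'abbca': c→17
  n17 'abbcac': ·  ←P3
  n18 'bbb': ·  ←P4
  n19 'aba': ·  ←P5
  n20 'bc': c→21
  n21 'bcc': ·  ←P6

Failure links (BFS by depth):
  fail(1) 'c': from fail(0)=0 chase 'c': 0 ⇒ 0;  out=∅∪out(0)=∅
  fail(5) 'b': from fail(0)=0 chase 'b': 0 ⇒ 0;  out=∅∪out(0)=∅
  fail(12) 'a': from fail(0)=0 chase 'a': 0 ⇒ 0;  out={7}∪out(0)={7}
  fail(2) 'cb': from fail(1)=0 chase 'b': 0 ⇒ 5;  out=∅∪out(5)=∅
  fail(6) 'ba': from fail(5)=0 chase 'a': 0 ⇒ 12;  out=∅∪out(12)={7}
  fail(8) 'bb': from fail(5)=0 chase 'b': 0 ⇒ 5;  out=∅∪out(5)=∅
  fail(13) 'ab': from fail(12)=0 chase 'b': 0 ⇒ 5;  out=∅∪out(5)=∅
  fail(20) 'bc': from fail(5)=0 chase 'c': 0 ⇒ 1;  out=∅∪out(1)=∅
  fail(3) 'cbb': from fail(2)=5 chase 'b': 5 ⇒ 8;  out=∅∪out(8)=∅
  fail(7) 'bab': from fail(6)=12 chase 'b': 12 ⇒ 13;  out={1}∪out(13)={1}
  fail(9) 'bbc': from fail(8)=5 chase 'c': 5 ⇒ 20;  out=∅∪out(20)=∅
  fail(14) 'abb': from fail(13)=5 chase 'b': 5 ⇒ 8;  out=∅∪out(8)=∅
  fail(18) 'bbb': from fail(8)=5 chase 'b': 5 ⇒ 8;  out={4}∪out(8)={4}
  fail(19) 'aba': from fail(13)=5 chase 'a': 5 ⇒ 6;  out={5}∪out(6)={5,7}
  fail(21) 'bcc': from fail(20)=1 chase 'c': 1→0 ⇒ 1;  out={6}∪out(1)={6}
  fail(4) 'cbba': from fail(3)=8 chase 'a': 8→5 ⇒ 6;  out={0}∪out(6)={0,7}
  fail(10) 'bbcc': from fail(9)=20 chase 'c': 20 ⇒ 21;  out=∅∪out(21)={6}
  fail(15) 'abbc': from fail(14)=8 chase 'c': 8 ⇒ 9;  out=∅∪out(9)=∅
  fail(11) 'bbccc': from fail(10)=21 chase 'c': 21→1→0 ⇒ 1;  out={2}∪out(1)={2}
  fail(16) 'abbca': from fail(15)=9 chase 'a': 9→20→1→0 ⇒ 12;  out=∅∪out(12)={7}
  fail(17) 'abbcac': from fail(16)=12 chase 'c': 12→0 ⇒ 1;  out={3}∪out(1)={3}

Text stream:
[0] read 'c'  n0⇒n1
[1] read 'a'  n1⇒n12 (via fail)  → match P7@[1:1]
[2] read 'b'  n12⇒n13
[3] read 'b'  n13⇒n14
[4] read 'c'  n14⇒n15
[5] read 'a'  n15⇒n16  → match P7@[5:5]
[6] read 'c'  n16⇒n17  → match P3@[1:6]
[7] read 'b'  n17⇒n2 (via fail)
[8] read 'c'  n2⇒n20 (via fail)
[9] read 'a'  n20⇒n12 (via fail)  → match P7@[9:9]
[10] read 'b'  n12⇒n13
[11] read 'a'  n13⇒n19  → match P5@[9:11],P7@[11:11]
[12] read 'b'  n19⇒n7 (via fail)  → match P1@[10:12]
[13] read 'c'  n7⇒n20 (via fail)
[14] read 'c'  n20⇒n21  → match P6@[12:14]
[15] read 'b'  n21⇒n2 (via fail)
[16] read 'b'  n2⇒n3
[17] read 'a'  n3⇒n4  → match P0@[14:17],P7@[17:17]
[18] read 'b'  n4⇒n7 (via fail)  → match P1@[16:18]
[19] read 'b'  n7⇒n14 (via fail)
[20] read 'b'  n14⇒n18 (via fail)  → match P4@[18:20]
[21] read 'b'  n18⇒n18 (via fail)  → match P4@[19:21]
[22] read 'b'  n18⇒n18 (via fail)  → match P4@[20:22]
[23] read 'b'  n18⇒n18 (via fail)  → match P4@[21:23]
[24] read 'a'  n18⇒n6 (via fail)  → match P7@[24:24]
[25] read 'b'  n6⇒n7  → match P1@[23:25]
[26] read 'b'  n7⇒n14 (via fail)
[27] read 'c'  n14⇒n15
[28] read 'c'  n15⇒n10 (via fail)  → match P6@[26:28]
[29] read 'c'  n10⇒n11  → match P2@[25:29]
[30] read 'b'  n11⇒n2 (via fail)
[31] read 'a'  n2⇒n6 (via fail)  → match P7@[31:31]
[32] read 'b'  n6⇒n7  → match P1@[30:32]
[33] read 'a'  n7⇒n19 (via fail)  → match P5@[31:33],P7@[33:33]
[34] read 'b'  n19⇒n7 (via fail)  → match P1@[32:34]
[35] read 'a'  n7⇒n19 (via fail)  → match P5@[33:35],P7@[35:35]
[36] read 'b'  n19⇒n7 (via fail)  → match P1@[34:36]
[37] read 'b'  n7⇒n14 (via fail)
[38] read 'c'  n14⇒n15
[39] read 'a'  n15⇒n16  → match P7@[39:39]
[40] read 'c'  n16⇒n17  → match P3@[35:40]
[41] read 'a'  n17⇒n12 (via fail)  → match P7@[41:41]
[42] read 'b'  n12⇒n13
[43] read 'a'  n13⇒n19  → match P5@[41:43],P7@[43:43]
[44] read 'b'  n19⇒n7 (via fail)  → match P1@[42:44]
[45] read 'b'  n7⇒n14 (via fail)
[46] read 'a'  n14⇒n6 (via fail)  → match P7@[46:46]
[47] read 'b'  n6⇒n7  → match P1@[45:47]
[48] read 'b'  n7⇒n14 (via fail)
[49] read 'a'  n14⇒n6 (via fail)  → match P7@[49:49]
[50] read 'b'  n6⇒n7  → match P1@[48:50]
[51] read 'b'  n7⇒n14 (via fail)

Matches: [[1,7],[5,7],[6,3],[9,7],[11,5],[11,7],[12,1],[14,6],[17,0],[17,7],[18,1],[20,4],[21,4],[22,4],[23,4],[24,7],[25,1],[28,6],[29,2],[31,7],[32,1],[33,5],[33,7],[34,1],[35,5],[35,7],[36,1],[39,7],[40,3],[41,7],[43,5],[43,7],[44,1],[46,7],[47,1],[49,7],[50,1]]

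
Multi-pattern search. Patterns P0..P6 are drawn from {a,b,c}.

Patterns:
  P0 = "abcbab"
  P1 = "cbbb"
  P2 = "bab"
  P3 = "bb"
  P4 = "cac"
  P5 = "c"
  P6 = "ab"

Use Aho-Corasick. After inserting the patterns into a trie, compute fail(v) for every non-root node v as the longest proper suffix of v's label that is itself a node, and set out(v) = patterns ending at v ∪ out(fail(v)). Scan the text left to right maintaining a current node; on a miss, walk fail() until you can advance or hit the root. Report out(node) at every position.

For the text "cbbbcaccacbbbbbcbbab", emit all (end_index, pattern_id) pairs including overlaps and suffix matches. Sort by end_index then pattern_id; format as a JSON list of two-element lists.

Construct AC machine:
Trie nodes:
  n0 'ε': a→1 b→11 c→7
  n1 'a': b→2
  n2 'ab': c→3  [P6 ends]
  n3 'abc': b→4
  n4 'abcb': a→5
  n5 'abcba': b→6
  n6 'abcbab': ·  [P0 ends]
  n7 'c': a→15 b→8  [P5 ends]
  n8 'cb': b→9
  n9 'cbb': b→10
  n10 'cbbb': ·  [P1 ends]
  n11 'b': a→12 b→14
  n12 'ba': b→13
  n13 'bab': ·  [P2 ends]
  n14 'bb': ·  [P3 ends]
  n15 'ca': c→16
  n16 'cac': ·  [P4 ends]

BFS fail/out derivation:
  fail(1) 'a': from fail(0)=0 chase 'a': 0 ⇒ 0;  out=∅∪out(0)=∅
  fail(7) 'c': from fail(0)=0 chase 'c': 0 ⇒ 0;  out={5}∪out(0)={5}
  fail(11) 'b': from fail(0)=0 chase 'b': 0 ⇒ 0;  out=∅∪out(0)=∅
  fail(2) 'ab': from fail(1)=0 chase 'b': 0 ⇒ 11;  out={6}∪out(11)={6}
  fail(8) 'cb': from fail(7)=0 chase 'b': 0 ⇒ 11;  out=∅∪out(11)=∅
  fail(12) 'ba': from fail(11)=0 chase 'a': 0 ⇒ 1;  out=∅∪out(1)=∅
  fail(14) 'bb': from fail(11)=0 chase 'b': 0 ⇒ 11;  out={3}∪out(11)={3}
  fail(15) 'ca': from fail(7)=0 chase 'a': 0 ⇒ 1;  out=∅∪out(1)=∅
  fail(3) 'abc': from fail(2)=11 chase 'c': 11→0 ⇒ 7;  out=∅∪out(7)={5}
  fail(9) 'cbb': from fail(8)=11 chase 'b': 11 ⇒ 14;  out=∅∪out(14)={3}
  fail(13) 'bab': from fail(12)=1 chase 'b': 1 ⇒ 2;  out={2}∪out(2)={2,6}
  fail(16) 'cac': from fail(15)=1 chase 'c': 1→0 ⇒ 7;  out={4}∪out(7)={4,5}
  fail(4) 'abcb': from fail(3)=7 chase 'b': 7 ⇒ 8;  out=∅∪out(8)=∅
  fail(10) 'cbbb': from fail(9)=14 chase 'b': 14→11 ⇒ 14;  out={1}∪out(14)={1,3}
  fail(5) 'abcba': from fail(4)=8 chase 'a': 8→11 ⇒ 12;  out=∅∪out(12)=∅
  fail(6) 'abcbab': from fail(5)=12 chase 'b': 12 ⇒ 13;  out={0}∪out(13)={0,2,6}

Scan:
pos 0 'c': at 7  ** P5@[0:0]
pos 1 'b': at 8
pos 2 'b': at 9  ** P3@[1:2]
pos 3 'b': at 10  ** P1@[0:3],P3@[2:3]
pos 4 'c': at 7 (fail-walked)  ** P5@[4:4]
pos 5 'a': at 15
pos 6 'c': at 16  ** P4@[4:6],P5@[6:6]
pos 7 'c': at 7 (fail-walked)  ** P5@[7:7]
pos 8 'a': at 15
pos 9 'c': at 16  ** P4@[7:9],P5@[9:9]
pos 10 'b': at 8 (fail-walked)
pos 11 'b': at 9  ** P3@[10:11]
pos 12 'b': at 10  ** P1@[9:12],P3@[11:12]
pos 13 'b': at 14 (fail-walked)  ** P3@[12:13]
pos 14 'b': at 14 (fail-walked)  ** P3@[13:14]
pos 15 'c': at 7 (fail-walked)  ** P5@[15:15]
pos 16 'b': at 8
pos 17 'b': at 9  ** P3@[16:17]
pos 18 'a': at 12 (fail-walked)
pos 19 'b': at 13  ** P2@[17:19],P6@[18:19]

All matches (sorted): [[0,5],[2,3],[3,1],[3,3],[4,5],[6,4],[6,5],[7,5],[9,4],[9,5],[11,3],[12,1],[12,3],[13,3],[14,3],[15,5],[17,3],[19,2],[19,6]]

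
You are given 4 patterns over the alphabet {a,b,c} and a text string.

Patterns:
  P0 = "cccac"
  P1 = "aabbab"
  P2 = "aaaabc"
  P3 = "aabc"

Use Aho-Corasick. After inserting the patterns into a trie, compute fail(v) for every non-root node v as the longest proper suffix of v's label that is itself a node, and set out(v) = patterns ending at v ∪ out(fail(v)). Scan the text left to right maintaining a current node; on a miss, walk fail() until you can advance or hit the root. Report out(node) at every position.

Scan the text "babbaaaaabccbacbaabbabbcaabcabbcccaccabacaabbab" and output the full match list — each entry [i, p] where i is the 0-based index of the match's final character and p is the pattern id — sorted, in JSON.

Build automaton:
Trie (insert patterns):
  n0 'ε': a→6 c→1
  n1 'c': c→2
  n2 'cc': c→3
  n3 'ccc': a→4
  n4 'ccca': c→5
  n5 'cccac': ·  ←P0
  n6 'a': a→7
  n7 'aa': a→12 b→8
  n8 'aab': b→9 c→16
  n9 'aabb': a→10
  n10 'aabba': b→11
  n11 'aabbab': ·  ←P1
  n12 'aaa': a→13
  n13 'aaaa': b→14
  n14 'aaaab': c→15
  n15 'aaaabc': ·  ←P2
  n16 'aabc': ·  ←P3

BFS fail/out derivation:
  fail(1) 'c': from fail(0)=0 chase 'c': 0 ⇒ 0;  out=∅∪out(0)=∅
  fail(6) 'a': from fail(0)=0 chase 'a': 0 ⇒ 0;  out=∅∪out(0)=∅
  fail(2) 'cc': from fail(1)=0 chase 'c': 0 ⇒ 1;  out=∅∪out(1)=∅
  fail(7) 'aa': from fail(6)=0 chase 'a': 0 ⇒ 6;  out=∅∪out(6)=∅
  fail(3) 'ccc': from fail(2)=1 chase 'c': 1 ⇒ 2;  out=∅∪out(2)=∅
  fail(8) 'aab': from fail(7)=6 chase 'b': 6→0 ⇒ 0;  out=∅∪out(0)=∅
  fail(12) 'aaa': from fail(7)=6 chase 'a': 6 ⇒ 7;  out=∅∪out(7)=∅
  fail(4) 'ccca': from fail(3)=2 chase 'a': 2→1→0 ⇒ 6;  out=∅∪out(6)=∅
  fail(9) 'aabb': from fail(8)=0 chase 'b': 0 ⇒ 0;  out=∅∪out(0)=∅
  fail(13) 'aaaa': from fail(12)=7 chase 'a': 7 ⇒ 12;  out=∅∪out(12)=∅
  fail(16) 'aabc': from fail(8)=0 chase 'c': 0 ⇒ 1;  out={3}∪out(1)={3}
  fail(5) 'cccac': from fail(4)=6 chase 'c': 6→0 ⇒ 1;  out={0}∪out(1)={0}
  fail(10) 'aabba': from fail(9)=0 chase 'a': 0 ⇒ 6;  out=∅∪out(6)=∅
  fail(14) 'aaaab': from fail(13)=12 chase 'b': 12→7 ⇒ 8;  out=∅∪out(8)=∅
  fail(11) 'aabbab': from fail(10)=6 chase 'b': 6→0 ⇒ 0;  out={1}∪out(0)={1}
  fail(15) 'aaaabc': from fail(14)=8 chase 'c': 8 ⇒ 16;  out={2}∪out(16)={2,3}

Run:
[0] read 'b'  n0⇒n0
[1] read 'a'  n0⇒n6
[2] read 'b'  n6⇒n0 (fail-walked)
[3] read 'b'  n0⇒n0
[4] read 'a'  n0⇒n6
[5] read 'a'  n6⇒n7
[6] read 'a'  n7⇒n12
[7] read 'a'  n12⇒n13
[8] read 'a'  n13⇒n13 (fail-walked)
[9] read 'b'  n13⇒n14
[10] read 'c'  n14⇒n15  → match P2@[5:10],P3@[7:10]
[11] read 'c'  n15⇒n2 (fail-walked)
[12] read 'b'  n2⇒n0 (fail-walked)
[13] read 'a'  n0⇒n6
[14] read 'c'  n6⇒n1 (fail-walked)
[15] read 'b'  n1⇒n0 (fail-walked)
[16] read 'a'  n0⇒n6
[17] read 'a'  n6⇒n7
[18] read 'b'  n7⇒n8
[19] read 'b'  n8⇒n9
[20] read 'a'  n9⇒n10
[21] read 'b'  n10⇒n11  → match P1@[16:21]
[22] read 'b'  n11⇒n0 (fail-walked)
[23] read 'c'  n0⇒n1
[24] read 'a'  n1⇒n6 (fail-walked)
[25] read 'a'  n6⇒n7
[26] read 'b'  n7⇒n8
[27] read 'c'  n8⇒n16  → match P3@[24:27]
[28] read 'a'  n16⇒n6 (fail-walked)
[29] read 'b'  n6⇒n0 (fail-walked)
[30] read 'b'  n0⇒n0
[31] read 'c'  n0⇒n1
[32] read 'c'  n1⇒n2
[33] read 'c'  n2⇒n3
[34] read 'a'  n3⇒n4
[35] read 'c'  n4⇒n5  → match P0@[31:35]
[36] read 'c'  n5⇒n2 (fail-walked)
[37] read 'a'  n2⇒n6 (fail-walked)
[38] read 'b'  n6⇒n0 (fail-walked)
[39] read 'a'  n0⇒n6
[40] read 'c'  n6⇒n1 (fail-walked)
[41] read 'a'  n1⇒n6 (fail-walked)
[42] read 'a'  n6⇒n7
[43] read 'b'  n7⇒n8
[44] read 'b'  n8⇒n9
[45] read 'a'  n9⇒n10
[46] read 'b'  n10⇒n11  → match P1@[41:46]

All matches (sorted): [[10,2],[10,3],[21,1],[27,3],[35,0],[46,1]]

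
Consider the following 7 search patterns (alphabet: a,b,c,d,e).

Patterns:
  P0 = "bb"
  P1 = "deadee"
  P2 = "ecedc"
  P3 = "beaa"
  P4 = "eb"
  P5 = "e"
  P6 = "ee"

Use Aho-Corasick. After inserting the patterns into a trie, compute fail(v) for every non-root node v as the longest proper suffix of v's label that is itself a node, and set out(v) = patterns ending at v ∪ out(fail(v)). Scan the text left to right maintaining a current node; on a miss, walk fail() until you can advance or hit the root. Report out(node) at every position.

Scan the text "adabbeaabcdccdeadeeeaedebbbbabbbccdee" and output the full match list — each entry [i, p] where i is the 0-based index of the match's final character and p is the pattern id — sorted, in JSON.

Build automaton:
Trie nodes:
  0='ε' goto b→1 d→3 e→9
  1='b' goto b→2 e→14
  2='bb' goto ·  [P0 ends]
  3='d' goto e→4
  4='de' goto a→5
  5='dea' goto d→6
  6='dead' goto e→7
  7='deade' goto e→8
  8='deadee' goto ·  [P1 ends]
  9='e' goto b→17 c→10 e→18  [P5 ends]
  10='ec' goto e→11
  11='ece' goto d→12
  12='eced' goto c→13
  13='ecedc' goto ·  [P2 ends]
  14='be' goto a→15
  15='bea' goto a→16
  16='beaa' goto ·  [P3 ends]
  17='eb' goto ·  [P4 ends]
  18='ee' goto ·  [P6 ends]

BFS fail/out derivation:
  n1('b'): parent n0 fail=0; on 'b' 0 → fail=0;  out ∅∪∅=∅
  n3('d'): parent n0 fail=0; on 'd' 0 → fail=0;  out ∅∪∅=∅
  n9('e'): parent n0 fail=0; on 'e' 0 → fail=0;  out {5}∪∅={5}
  n2('bb'): parent n1 fail=0; on 'b' 0 → fail=1;  out {0}∪∅={0}
  n4('de'): parent n3 fail=0; on 'e' 0 → fail=9;  out ∅∪{5}={5}
  n10('ec'): parent n9 fail=0; on 'c' 0 → fail=0;  out ∅∪∅=∅
  n14('be'): parent n1 fail=0; on 'e' 0 → fail=9;  out ∅∪{5}={5}
  n17('eb'): parent n9 fail=0; on 'b' 0 → fail=1;  out {4}∪∅={4}
  n18('ee'): parent n9 fail=0; on 'e' 0 → fail=9;  out {6}∪{5}={5,6}
  n5('dea'): parent n4 fail=9; on 'a' 9→0 → fail=0;  out ∅∪∅=∅
  n11('ece'): parent n10 fail=0; on 'e' 0 → fail=9;  out ∅∪{5}={5}
  n15('bea'): parent n14 fail=9; on 'a' 9→0 → fail=0;  out ∅∪∅=∅
  n6('dead'): parent n5 fail=0; on 'd' 0 → fail=3;  out ∅∪∅=∅
  n12('eced'): parent n11 fail=9; on 'd' 9→0 → fail=3;  out ∅∪∅=∅
  n16('beaa'): parent n15 fail=0; on 'a' 0 → fail=0;  out {3}∪∅={3}
  n7('deade'): parent n6 fail=3; on 'e' 3 → fail=4;  out ∅∪{5}={5}
  n13('ecedc'): parent n12 fail=3; on 'c' 3→0 → fail=0;  out {2}∪∅={2}
  n8('deadee'): parent n7 fail=4; on 'e' 4→9 → fail=18;  out {1}∪{5,6}={1,5,6}

Text stream:
pos 0 'a': at 0
pos 1 'd': at 3
pos 2 'a': at 0 (fail-walked)
pos 3 'b': at 1
pos 4 'b': at 2  emit P0@[3:4]
pos 5 'e': at 14 (fail-walked)  emit P5@[5:5]
pos 6 'a': at 15
pos 7 'a': at 16  emit P3@[4:7]
pos 8 'b': at 1 (fail-walked)
pos 9 'c': at 0 (fail-walked)
pos 10 'd': at 3
pos 11 'c': at 0 (fail-walked)
pos 12 'c': at 0
pos 13 'd': at 3
pos 14 'e': at 4  emit P5@[14:14]
pos 15 'a': at 5
pos 16 'd': at 6
pos 17 'e': at 7  emit P5@[17:17]
pos 18 'e': at 8  emit P1@[13:18],P5@[18:18],P6@[17:18]
pos 19 'e': at 18 (fail-walked)  emit P5@[19:19],P6@[18:19]
pos 20 'a': at 0 (fail-walked)
pos 21 'e': at 9  emit P5@[21:21]
pos 22 'd': at 3 (fail-walked)
pos 23 'e': at 4  emit P5@[23:23]
pos 24 'b': at 17 (fail-walked)  emit P4@[23:24]
pos 25 'b': at 2 (fail-walked)  emit P0@[24:25]
pos 26 'b': at 2 (fail-walked)  emit P0@[25:26]
pos 27 'b': at 2 (fail-walked)  emit P0@[26:27]
pos 28 'a': at 0 (fail-walked)
pos 29 'b': at 1
pos 30 'b': at 2  emit P0@[29:30]
pos 31 'b': at 2 (fail-walked)  emit P0@[30:31]
pos 32 'c': at 0 (fail-walked)
pos 33 'c': at 0
pos 34 'd': at 3
pos 35 'e': at 4  emit P5@[35:35]
pos 36 'e': at 18 (fail-walked)  emit P5@[36:36],P6@[35:36]

Result: [[4,0],[5,5],[7,3],[14,5],[17,5],[18,1],[18,5],[18,6],[19,5],[19,6],[21,5],[23,5],[24,4],[25,0],[26,0],[27,0],[30,0],[31,0],[35,5],[36,5],[36,6]]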